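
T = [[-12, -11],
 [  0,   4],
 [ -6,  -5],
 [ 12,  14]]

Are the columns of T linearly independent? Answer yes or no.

Row reduce T to echelon form.
R3 ← R3 − (1/2)·R1: [0, 1/2]
R4 ← R4 + R1: [0, 3]
R3 ← R3 − (1/8)·R2: [0, 0]
R4 ← R4 − (3/4)·R2: [0, 0]
2 pivots among 2 columns.
Every column is a pivot column, so the columns are linearly independent.

yes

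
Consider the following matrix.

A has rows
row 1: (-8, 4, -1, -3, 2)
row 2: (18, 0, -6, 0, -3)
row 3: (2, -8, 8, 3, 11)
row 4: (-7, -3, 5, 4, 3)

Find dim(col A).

Row reduce to echelon form.
R2 ← R2 + (9/4)·R1: [0, 9, -33/4, -27/4, 3/2]
R3 ← R3 + (1/4)·R1: [0, -7, 31/4, 9/4, 23/2]
R4 ← R4 − (7/8)·R1: [0, -13/2, 47/8, 53/8, 5/4]
R3 ← R3 + (7/9)·R2: [0, 0, 4/3, -3, 38/3]
R4 ← R4 + (13/18)·R2: [0, 0, -1/12, 7/4, 7/3]
R4 ← R4 + (1/16)·R3: [0, 0, 0, 25/16, 25/8]
Echelon form has 4 nonzero rows, so rank(A) = 4.
The column space has dimension equal to the rank: 4.

4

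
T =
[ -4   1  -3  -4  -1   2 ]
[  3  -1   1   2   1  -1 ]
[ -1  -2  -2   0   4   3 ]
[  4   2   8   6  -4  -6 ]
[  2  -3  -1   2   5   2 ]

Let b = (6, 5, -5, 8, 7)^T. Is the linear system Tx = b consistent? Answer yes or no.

Row reduce the augmented matrix [T | b].
R2 ← R2 + (3/4)·R1: [0, -1/4, -5/4, -1, 1/4, 1/2, 19/2]
R3 ← R3 − (1/4)·R1: [0, -9/4, -5/4, 1, 17/4, 5/2, -13/2]
R4 ← R4 + R1: [0, 3, 5, 2, -5, -4, 14]
R5 ← R5 + (1/2)·R1: [0, -5/2, -5/2, 0, 9/2, 3, 10]
R3 ← R3 − (9)·R2: [0, 0, 10, 10, 2, -2, -92]
R4 ← R4 + (12)·R2: [0, 0, -10, -10, -2, 2, 128]
R5 ← R5 − (10)·R2: [0, 0, 10, 10, 2, -2, -85]
R4 ← R4 + R3: [0, 0, 0, 0, 0, 0, 36]
R5 ← R5 − R3: [0, 0, 0, 0, 0, 0, 7]
R5 ← R5 − (7/36)·R4: [0, 0, 0, 0, 0, 0, 0]
The echelon form has 4 nonzero rows; the last pivot sits in the augmented column, so rank(T) = 3 but rank([T|b]) = 4.
Since the ranks differ, the system is inconsistent.

no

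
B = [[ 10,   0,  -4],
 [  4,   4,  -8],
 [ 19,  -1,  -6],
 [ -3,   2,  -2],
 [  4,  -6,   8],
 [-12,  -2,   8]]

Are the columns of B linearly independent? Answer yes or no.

Row reduce B to echelon form.
R2 ← R2 − (2/5)·R1: [0, 4, -32/5]
R3 ← R3 − (19/10)·R1: [0, -1, 8/5]
R4 ← R4 + (3/10)·R1: [0, 2, -16/5]
R5 ← R5 − (2/5)·R1: [0, -6, 48/5]
R6 ← R6 + (6/5)·R1: [0, -2, 16/5]
R3 ← R3 + (1/4)·R2: [0, 0, 0]
R4 ← R4 − (1/2)·R2: [0, 0, 0]
R5 ← R5 + (3/2)·R2: [0, 0, 0]
R6 ← R6 + (1/2)·R2: [0, 0, 0]
2 pivots among 3 columns.
Only 2 < 3 pivot columns, so the columns are linearly dependent.

no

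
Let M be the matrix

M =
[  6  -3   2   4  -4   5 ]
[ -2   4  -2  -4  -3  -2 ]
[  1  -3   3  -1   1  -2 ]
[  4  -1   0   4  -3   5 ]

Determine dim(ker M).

Row reduce to echelon form.
R2 ← R2 + (1/3)·R1: [0, 3, -4/3, -8/3, -13/3, -1/3]
R3 ← R3 − (1/6)·R1: [0, -5/2, 8/3, -5/3, 5/3, -17/6]
R4 ← R4 − (2/3)·R1: [0, 1, -4/3, 4/3, -1/3, 5/3]
R3 ← R3 + (5/6)·R2: [0, 0, 14/9, -35/9, -35/18, -28/9]
R4 ← R4 − (1/3)·R2: [0, 0, -8/9, 20/9, 10/9, 16/9]
R4 ← R4 + (4/7)·R3: [0, 0, 0, 0, 0, 0]
3 nonzero rows, so rank(M) = 3.
M has 6 columns; by rank–nullity, nullity = 6 − 3 = 3.

3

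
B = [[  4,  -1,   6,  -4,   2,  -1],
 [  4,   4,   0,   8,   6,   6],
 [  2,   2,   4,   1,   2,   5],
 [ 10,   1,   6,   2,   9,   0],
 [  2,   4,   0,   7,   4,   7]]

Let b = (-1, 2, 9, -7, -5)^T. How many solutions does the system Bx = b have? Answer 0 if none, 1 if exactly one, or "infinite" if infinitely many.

0

Row reduce the augmented matrix [B | b].
R2 ← R2 − R1: [0, 5, -6, 12, 4, 7, 3]
R3 ← R3 − (1/2)·R1: [0, 5/2, 1, 3, 1, 11/2, 19/2]
R4 ← R4 − (5/2)·R1: [0, 7/2, -9, 12, 4, 5/2, -9/2]
R5 ← R5 − (1/2)·R1: [0, 9/2, -3, 9, 3, 15/2, -9/2]
R3 ← R3 − (1/2)·R2: [0, 0, 4, -3, -1, 2, 8]
R4 ← R4 − (7/10)·R2: [0, 0, -24/5, 18/5, 6/5, -12/5, -33/5]
R5 ← R5 − (9/10)·R2: [0, 0, 12/5, -9/5, -3/5, 6/5, -36/5]
R4 ← R4 + (6/5)·R3: [0, 0, 0, 0, 0, 0, 3]
R5 ← R5 − (3/5)·R3: [0, 0, 0, 0, 0, 0, -12]
R5 ← R5 + (4)·R4: [0, 0, 0, 0, 0, 0, 0]
The echelon form has 4 nonzero rows; the last pivot sits in the augmented column, so rank(B) = 3 but rank([B|b]) = 4.
Since the ranks differ, the system is inconsistent.
It has no solutions.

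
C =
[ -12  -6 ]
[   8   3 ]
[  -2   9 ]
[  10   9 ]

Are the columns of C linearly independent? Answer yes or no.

yes

Row reduce C to echelon form.
R2 ← R2 + (2/3)·R1: [0, -1]
R3 ← R3 − (1/6)·R1: [0, 10]
R4 ← R4 + (5/6)·R1: [0, 4]
R3 ← R3 + (10)·R2: [0, 0]
R4 ← R4 + (4)·R2: [0, 0]
2 pivots among 2 columns.
Every column is a pivot column, so the columns are linearly independent.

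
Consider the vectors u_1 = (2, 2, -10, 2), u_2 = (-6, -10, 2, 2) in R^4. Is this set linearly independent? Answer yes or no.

Form the matrix with these vectors as rows and row reduce.
R2 ← R2 + (3)·R1: [0, -4, -28, 8]
2 nonzero rows, so the 2 vectors span a space of dimension 2.
Since 2 = 2, the vectors are linearly independent.

yes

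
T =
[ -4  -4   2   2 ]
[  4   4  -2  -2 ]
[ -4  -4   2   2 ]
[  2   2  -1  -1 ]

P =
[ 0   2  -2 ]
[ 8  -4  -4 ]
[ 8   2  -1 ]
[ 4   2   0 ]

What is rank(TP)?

First compute TP:
[[ -8,  16,  22],
 [  8, -16, -22],
 [ -8,  16,  22],
 [  4,  -8, -11]]
Now row reduce the product.
R2 ← R2 + R1: [0, 0, 0]
R3 ← R3 − R1: [0, 0, 0]
R4 ← R4 + (1/2)·R1: [0, 0, 0]
1 nonzero row, so rank(TP) = 1.

1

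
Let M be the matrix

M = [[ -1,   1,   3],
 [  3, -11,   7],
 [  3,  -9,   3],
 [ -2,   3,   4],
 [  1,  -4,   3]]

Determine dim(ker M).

Row reduce to echelon form.
R2 ← R2 + (3)·R1: [0, -8, 16]
R3 ← R3 + (3)·R1: [0, -6, 12]
R4 ← R4 − (2)·R1: [0, 1, -2]
R5 ← R5 + R1: [0, -3, 6]
R3 ← R3 − (3/4)·R2: [0, 0, 0]
R4 ← R4 + (1/8)·R2: [0, 0, 0]
R5 ← R5 − (3/8)·R2: [0, 0, 0]
2 nonzero rows, so rank(M) = 2.
M has 3 columns; by rank–nullity, nullity = 3 − 2 = 1.

1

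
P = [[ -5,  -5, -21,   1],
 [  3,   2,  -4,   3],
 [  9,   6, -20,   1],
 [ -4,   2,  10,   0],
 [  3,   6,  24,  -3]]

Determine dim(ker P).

0

Row reduce to echelon form.
R2 ← R2 + (3/5)·R1: [0, -1, -83/5, 18/5]
R3 ← R3 + (9/5)·R1: [0, -3, -289/5, 14/5]
R4 ← R4 − (4/5)·R1: [0, 6, 134/5, -4/5]
R5 ← R5 + (3/5)·R1: [0, 3, 57/5, -12/5]
R3 ← R3 − (3)·R2: [0, 0, -8, -8]
R4 ← R4 + (6)·R2: [0, 0, -364/5, 104/5]
R5 ← R5 + (3)·R2: [0, 0, -192/5, 42/5]
R4 ← R4 − (91/10)·R3: [0, 0, 0, 468/5]
R5 ← R5 − (24/5)·R3: [0, 0, 0, 234/5]
R5 ← R5 − (1/2)·R4: [0, 0, 0, 0]
4 nonzero rows, so rank(P) = 4.
P has 4 columns; by rank–nullity, nullity = 4 − 4 = 0.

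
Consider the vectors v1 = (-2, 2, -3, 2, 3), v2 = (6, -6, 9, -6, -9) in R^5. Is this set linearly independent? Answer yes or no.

no

Form the matrix with these vectors as rows and row reduce.
R2 ← R2 + (3)·R1: [0, 0, 0, 0, 0]
1 nonzero row, so the 2 vectors span a space of dimension 1.
Since 1 < 2, the vectors are linearly dependent.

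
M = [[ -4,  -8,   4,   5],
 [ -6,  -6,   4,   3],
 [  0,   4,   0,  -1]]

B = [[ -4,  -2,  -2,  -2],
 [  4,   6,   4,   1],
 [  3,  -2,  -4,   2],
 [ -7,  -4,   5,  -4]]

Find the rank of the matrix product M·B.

First compute MB:
[[-39, -68, -15, -12],
 [ -9, -44, -13,   2],
 [ 23,  28,  11,   8]]
Now row reduce the product.
R2 ← R2 − (3/13)·R1: [0, -368/13, -124/13, 62/13]
R3 ← R3 + (23/39)·R1: [0, -472/39, 28/13, 12/13]
R3 ← R3 − (59/138)·R2: [0, 0, 430/69, -77/69]
3 nonzero rows, so rank(MB) = 3.

3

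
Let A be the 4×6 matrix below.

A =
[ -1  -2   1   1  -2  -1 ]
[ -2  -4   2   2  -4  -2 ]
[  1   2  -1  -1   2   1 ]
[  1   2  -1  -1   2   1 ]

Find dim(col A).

Row reduce to echelon form.
R2 ← R2 − (2)·R1: [0, 0, 0, 0, 0, 0]
R3 ← R3 + R1: [0, 0, 0, 0, 0, 0]
R4 ← R4 + R1: [0, 0, 0, 0, 0, 0]
Echelon form has 1 nonzero row, so rank(A) = 1.
The column space has dimension equal to the rank: 1.

1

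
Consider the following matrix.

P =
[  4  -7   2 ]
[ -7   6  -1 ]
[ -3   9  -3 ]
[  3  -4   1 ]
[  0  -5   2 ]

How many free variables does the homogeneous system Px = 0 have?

1

Row reduce to echelon form.
R2 ← R2 + (7/4)·R1: [0, -25/4, 5/2]
R3 ← R3 + (3/4)·R1: [0, 15/4, -3/2]
R4 ← R4 − (3/4)·R1: [0, 5/4, -1/2]
R3 ← R3 + (3/5)·R2: [0, 0, 0]
R4 ← R4 + (1/5)·R2: [0, 0, 0]
R5 ← R5 − (4/5)·R2: [0, 0, 0]
2 nonzero rows, so rank(P) = 2.
P has 3 columns; by rank–nullity, nullity = 3 − 2 = 1.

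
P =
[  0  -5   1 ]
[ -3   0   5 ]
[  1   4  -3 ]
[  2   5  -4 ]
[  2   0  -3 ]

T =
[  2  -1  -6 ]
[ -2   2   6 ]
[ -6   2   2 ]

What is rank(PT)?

First compute PT:
[[  4,  -8, -28],
 [-36,  13,  28],
 [ 12,   1,  12],
 [ 18,   0,  10],
 [ 22,  -8, -18]]
Now row reduce the product.
R2 ← R2 + (9)·R1: [0, -59, -224]
R3 ← R3 − (3)·R1: [0, 25, 96]
R4 ← R4 − (9/2)·R1: [0, 36, 136]
R5 ← R5 − (11/2)·R1: [0, 36, 136]
R3 ← R3 + (25/59)·R2: [0, 0, 64/59]
R4 ← R4 + (36/59)·R2: [0, 0, -40/59]
R5 ← R5 + (36/59)·R2: [0, 0, -40/59]
R4 ← R4 + (5/8)·R3: [0, 0, 0]
R5 ← R5 + (5/8)·R3: [0, 0, 0]
3 nonzero rows, so rank(PT) = 3.

3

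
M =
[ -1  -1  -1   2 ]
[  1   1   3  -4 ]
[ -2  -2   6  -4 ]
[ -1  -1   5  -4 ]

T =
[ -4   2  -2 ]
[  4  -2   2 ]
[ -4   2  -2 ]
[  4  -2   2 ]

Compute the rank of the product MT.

1

First compute MT:
[[ 12,  -6,   6],
 [-28,  14, -14],
 [-40,  20, -20],
 [-36,  18, -18]]
Now row reduce the product.
R2 ← R2 + (7/3)·R1: [0, 0, 0]
R3 ← R3 + (10/3)·R1: [0, 0, 0]
R4 ← R4 + (3)·R1: [0, 0, 0]
1 nonzero row, so rank(MT) = 1.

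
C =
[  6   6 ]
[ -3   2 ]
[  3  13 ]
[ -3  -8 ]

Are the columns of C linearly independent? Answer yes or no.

Row reduce C to echelon form.
R2 ← R2 + (1/2)·R1: [0, 5]
R3 ← R3 − (1/2)·R1: [0, 10]
R4 ← R4 + (1/2)·R1: [0, -5]
R3 ← R3 − (2)·R2: [0, 0]
R4 ← R4 + R2: [0, 0]
2 pivots among 2 columns.
Every column is a pivot column, so the columns are linearly independent.

yes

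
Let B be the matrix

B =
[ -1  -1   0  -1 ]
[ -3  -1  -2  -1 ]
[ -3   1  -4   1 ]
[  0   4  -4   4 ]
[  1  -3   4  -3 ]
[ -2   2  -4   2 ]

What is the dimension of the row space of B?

Row reduce to echelon form.
R2 ← R2 − (3)·R1: [0, 2, -2, 2]
R3 ← R3 − (3)·R1: [0, 4, -4, 4]
R5 ← R5 + R1: [0, -4, 4, -4]
R6 ← R6 − (2)·R1: [0, 4, -4, 4]
R3 ← R3 − (2)·R2: [0, 0, 0, 0]
R4 ← R4 − (2)·R2: [0, 0, 0, 0]
R5 ← R5 + (2)·R2: [0, 0, 0, 0]
R6 ← R6 − (2)·R2: [0, 0, 0, 0]
Echelon form has 2 nonzero rows, so rank(B) = 2.
The row space has dimension equal to the rank: 2.

2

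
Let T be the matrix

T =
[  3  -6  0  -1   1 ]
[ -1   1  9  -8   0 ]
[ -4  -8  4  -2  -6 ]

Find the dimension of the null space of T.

2

Row reduce to echelon form.
R2 ← R2 + (1/3)·R1: [0, -1, 9, -25/3, 1/3]
R3 ← R3 + (4/3)·R1: [0, -16, 4, -10/3, -14/3]
R3 ← R3 − (16)·R2: [0, 0, -140, 130, -10]
3 nonzero rows, so rank(T) = 3.
T has 5 columns; by rank–nullity, nullity = 5 − 3 = 2.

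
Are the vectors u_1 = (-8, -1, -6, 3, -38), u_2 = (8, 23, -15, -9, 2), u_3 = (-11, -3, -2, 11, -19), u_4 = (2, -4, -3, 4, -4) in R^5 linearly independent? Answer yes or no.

Form the matrix with these vectors as rows and row reduce.
R2 ← R2 + R1: [0, 22, -21, -6, -36]
R3 ← R3 − (11/8)·R1: [0, -13/8, 25/4, 55/8, 133/4]
R4 ← R4 + (1/4)·R1: [0, -17/4, -9/2, 19/4, -27/2]
R3 ← R3 + (13/176)·R2: [0, 0, 827/176, 283/44, 673/22]
R4 ← R4 + (17/88)·R2: [0, 0, -753/88, 79/22, -225/11]
R4 ← R4 + (1506/827)·R3: [0, 0, 0, 12656/827, 29154/827]
4 nonzero rows, so the 4 vectors span a space of dimension 4.
Since 4 = 4, the vectors are linearly independent.

yes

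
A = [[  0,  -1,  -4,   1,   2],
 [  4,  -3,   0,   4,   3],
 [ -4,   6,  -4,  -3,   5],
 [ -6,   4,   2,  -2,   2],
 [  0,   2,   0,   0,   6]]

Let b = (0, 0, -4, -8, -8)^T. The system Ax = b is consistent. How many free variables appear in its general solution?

0

Row reduce the augmented matrix [A | b].
Swap R1 ↔ R2
R3 ← R3 + R1: [0, 3, -4, 1, 8, -4]
R4 ← R4 + (3/2)·R1: [0, -1/2, 2, 4, 13/2, -8]
R3 ← R3 + (3)·R2: [0, 0, -16, 4, 14, -4]
R4 ← R4 − (1/2)·R2: [0, 0, 4, 7/2, 11/2, -8]
R5 ← R5 + (2)·R2: [0, 0, -8, 2, 10, -8]
R4 ← R4 + (1/4)·R3: [0, 0, 0, 9/2, 9, -9]
R5 ← R5 − (1/2)·R3: [0, 0, 0, 0, 3, -6]
The echelon form has 5 nonzero rows, and every pivot lies in the first 5 columns, so rank(A) = rank([A|b]) = 5.
The system is consistent.
Free variables = (unknowns) − (rank) = 5 − 5 = 0.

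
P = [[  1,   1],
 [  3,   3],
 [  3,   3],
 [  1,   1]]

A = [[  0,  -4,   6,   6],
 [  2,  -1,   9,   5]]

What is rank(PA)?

First compute PA:
[[  2,  -5,  15,  11],
 [  6, -15,  45,  33],
 [  6, -15,  45,  33],
 [  2,  -5,  15,  11]]
Now row reduce the product.
R2 ← R2 − (3)·R1: [0, 0, 0, 0]
R3 ← R3 − (3)·R1: [0, 0, 0, 0]
R4 ← R4 − R1: [0, 0, 0, 0]
1 nonzero row, so rank(PA) = 1.

1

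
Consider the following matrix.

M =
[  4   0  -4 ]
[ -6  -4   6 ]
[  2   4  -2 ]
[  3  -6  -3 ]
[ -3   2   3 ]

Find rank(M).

Row reduce to echelon form.
R2 ← R2 + (3/2)·R1: [0, -4, 0]
R3 ← R3 − (1/2)·R1: [0, 4, 0]
R4 ← R4 − (3/4)·R1: [0, -6, 0]
R5 ← R5 + (3/4)·R1: [0, 2, 0]
R3 ← R3 + R2: [0, 0, 0]
R4 ← R4 − (3/2)·R2: [0, 0, 0]
R5 ← R5 + (1/2)·R2: [0, 0, 0]
Echelon form has 2 nonzero rows, so rank(M) = 2.

2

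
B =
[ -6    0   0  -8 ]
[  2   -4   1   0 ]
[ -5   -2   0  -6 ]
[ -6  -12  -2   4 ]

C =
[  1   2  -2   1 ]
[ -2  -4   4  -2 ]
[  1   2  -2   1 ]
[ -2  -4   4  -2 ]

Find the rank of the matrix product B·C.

First compute BC:
[[ 10,  20, -20,  10],
 [ 11,  22, -22,  11],
 [ 11,  22, -22,  11],
 [  8,  16, -16,   8]]
Now row reduce the product.
R2 ← R2 − (11/10)·R1: [0, 0, 0, 0]
R3 ← R3 − (11/10)·R1: [0, 0, 0, 0]
R4 ← R4 − (4/5)·R1: [0, 0, 0, 0]
1 nonzero row, so rank(BC) = 1.

1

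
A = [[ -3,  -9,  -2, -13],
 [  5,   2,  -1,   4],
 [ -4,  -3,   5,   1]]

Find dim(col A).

Row reduce to echelon form.
R2 ← R2 + (5/3)·R1: [0, -13, -13/3, -53/3]
R3 ← R3 − (4/3)·R1: [0, 9, 23/3, 55/3]
R3 ← R3 + (9/13)·R2: [0, 0, 14/3, 238/39]
Echelon form has 3 nonzero rows, so rank(A) = 3.
The column space has dimension equal to the rank: 3.

3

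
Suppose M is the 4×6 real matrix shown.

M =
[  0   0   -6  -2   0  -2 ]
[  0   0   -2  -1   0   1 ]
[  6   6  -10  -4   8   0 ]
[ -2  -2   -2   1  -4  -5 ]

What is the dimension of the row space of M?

4

Row reduce to echelon form.
Swap R1 ↔ R3
R4 ← R4 + (1/3)·R1: [0, 0, -16/3, -1/3, -4/3, -5]
R3 ← R3 − (3)·R2: [0, 0, 0, 1, 0, -5]
R4 ← R4 − (8/3)·R2: [0, 0, 0, 7/3, -4/3, -23/3]
R4 ← R4 − (7/3)·R3: [0, 0, 0, 0, -4/3, 4]
Echelon form has 4 nonzero rows, so rank(M) = 4.
The row space has dimension equal to the rank: 4.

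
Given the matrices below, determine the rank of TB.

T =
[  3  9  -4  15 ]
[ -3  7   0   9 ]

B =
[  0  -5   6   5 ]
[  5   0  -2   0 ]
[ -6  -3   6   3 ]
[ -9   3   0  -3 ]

2

First compute TB:
[[-66,  42, -24, -42],
 [-46,  42, -32, -42]]
Now row reduce the product.
R2 ← R2 − (23/33)·R1: [0, 140/11, -168/11, -140/11]
2 nonzero rows, so rank(TB) = 2.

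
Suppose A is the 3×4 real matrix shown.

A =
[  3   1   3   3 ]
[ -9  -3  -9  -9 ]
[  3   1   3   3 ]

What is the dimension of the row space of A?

1

Row reduce to echelon form.
R2 ← R2 + (3)·R1: [0, 0, 0, 0]
R3 ← R3 − R1: [0, 0, 0, 0]
Echelon form has 1 nonzero row, so rank(A) = 1.
The row space has dimension equal to the rank: 1.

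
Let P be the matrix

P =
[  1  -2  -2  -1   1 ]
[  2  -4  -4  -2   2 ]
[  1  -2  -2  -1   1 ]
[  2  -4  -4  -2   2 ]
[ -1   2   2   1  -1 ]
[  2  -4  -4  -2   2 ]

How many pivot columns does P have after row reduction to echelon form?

Row reduce to echelon form.
R2 ← R2 − (2)·R1: [0, 0, 0, 0, 0]
R3 ← R3 − R1: [0, 0, 0, 0, 0]
R4 ← R4 − (2)·R1: [0, 0, 0, 0, 0]
R5 ← R5 + R1: [0, 0, 0, 0, 0]
R6 ← R6 − (2)·R1: [0, 0, 0, 0, 0]
Echelon form has 1 nonzero row, so rank(P) = 1.
Each nonzero row contributes one pivot column: 1 pivot columns.

1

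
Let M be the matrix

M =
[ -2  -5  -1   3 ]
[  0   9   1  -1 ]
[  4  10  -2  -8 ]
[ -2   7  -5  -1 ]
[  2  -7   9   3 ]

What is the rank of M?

3

Row reduce to echelon form.
R3 ← R3 + (2)·R1: [0, 0, -4, -2]
R4 ← R4 − R1: [0, 12, -4, -4]
R5 ← R5 + R1: [0, -12, 8, 6]
R4 ← R4 − (4/3)·R2: [0, 0, -16/3, -8/3]
R5 ← R5 + (4/3)·R2: [0, 0, 28/3, 14/3]
R4 ← R4 − (4/3)·R3: [0, 0, 0, 0]
R5 ← R5 + (7/3)·R3: [0, 0, 0, 0]
Echelon form has 3 nonzero rows, so rank(M) = 3.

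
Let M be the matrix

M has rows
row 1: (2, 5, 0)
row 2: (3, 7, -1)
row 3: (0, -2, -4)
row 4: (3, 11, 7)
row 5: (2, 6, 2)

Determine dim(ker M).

1

Row reduce to echelon form.
R2 ← R2 − (3/2)·R1: [0, -1/2, -1]
R4 ← R4 − (3/2)·R1: [0, 7/2, 7]
R5 ← R5 − R1: [0, 1, 2]
R3 ← R3 − (4)·R2: [0, 0, 0]
R4 ← R4 + (7)·R2: [0, 0, 0]
R5 ← R5 + (2)·R2: [0, 0, 0]
2 nonzero rows, so rank(M) = 2.
M has 3 columns; by rank–nullity, nullity = 3 − 2 = 1.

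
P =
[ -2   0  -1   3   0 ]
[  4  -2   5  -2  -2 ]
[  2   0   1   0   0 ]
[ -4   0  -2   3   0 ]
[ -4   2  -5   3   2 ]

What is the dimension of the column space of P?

3

Row reduce to echelon form.
R2 ← R2 + (2)·R1: [0, -2, 3, 4, -2]
R3 ← R3 + R1: [0, 0, 0, 3, 0]
R4 ← R4 − (2)·R1: [0, 0, 0, -3, 0]
R5 ← R5 − (2)·R1: [0, 2, -3, -3, 2]
R5 ← R5 + R2: [0, 0, 0, 1, 0]
R4 ← R4 + R3: [0, 0, 0, 0, 0]
R5 ← R5 − (1/3)·R3: [0, 0, 0, 0, 0]
Echelon form has 3 nonzero rows, so rank(P) = 3.
The column space has dimension equal to the rank: 3.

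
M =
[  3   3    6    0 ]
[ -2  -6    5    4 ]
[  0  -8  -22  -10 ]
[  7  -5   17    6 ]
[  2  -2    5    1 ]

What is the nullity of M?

Row reduce to echelon form.
R2 ← R2 + (2/3)·R1: [0, -4, 9, 4]
R4 ← R4 − (7/3)·R1: [0, -12, 3, 6]
R5 ← R5 − (2/3)·R1: [0, -4, 1, 1]
R3 ← R3 − (2)·R2: [0, 0, -40, -18]
R4 ← R4 − (3)·R2: [0, 0, -24, -6]
R5 ← R5 − R2: [0, 0, -8, -3]
R4 ← R4 − (3/5)·R3: [0, 0, 0, 24/5]
R5 ← R5 − (1/5)·R3: [0, 0, 0, 3/5]
R5 ← R5 − (1/8)·R4: [0, 0, 0, 0]
4 nonzero rows, so rank(M) = 4.
M has 4 columns; by rank–nullity, nullity = 4 − 4 = 0.

0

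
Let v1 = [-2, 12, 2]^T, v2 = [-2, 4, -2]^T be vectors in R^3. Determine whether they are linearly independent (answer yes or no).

yes

Form the matrix with these vectors as rows and row reduce.
R2 ← R2 − R1: [0, -8, -4]
2 nonzero rows, so the 2 vectors span a space of dimension 2.
Since 2 = 2, the vectors are linearly independent.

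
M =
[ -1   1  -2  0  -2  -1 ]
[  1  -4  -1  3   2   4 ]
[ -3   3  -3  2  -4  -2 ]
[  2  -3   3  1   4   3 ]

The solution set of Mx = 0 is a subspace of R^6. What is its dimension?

Row reduce to echelon form.
R2 ← R2 + R1: [0, -3, -3, 3, 0, 3]
R3 ← R3 − (3)·R1: [0, 0, 3, 2, 2, 1]
R4 ← R4 + (2)·R1: [0, -1, -1, 1, 0, 1]
R4 ← R4 − (1/3)·R2: [0, 0, 0, 0, 0, 0]
3 nonzero rows, so rank(M) = 3.
M has 6 columns; by rank–nullity, nullity = 6 − 3 = 3.

3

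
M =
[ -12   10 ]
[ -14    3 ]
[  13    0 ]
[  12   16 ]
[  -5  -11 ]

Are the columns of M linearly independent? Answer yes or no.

yes

Row reduce M to echelon form.
R2 ← R2 − (7/6)·R1: [0, -26/3]
R3 ← R3 + (13/12)·R1: [0, 65/6]
R4 ← R4 + R1: [0, 26]
R5 ← R5 − (5/12)·R1: [0, -91/6]
R3 ← R3 + (5/4)·R2: [0, 0]
R4 ← R4 + (3)·R2: [0, 0]
R5 ← R5 − (7/4)·R2: [0, 0]
2 pivots among 2 columns.
Every column is a pivot column, so the columns are linearly independent.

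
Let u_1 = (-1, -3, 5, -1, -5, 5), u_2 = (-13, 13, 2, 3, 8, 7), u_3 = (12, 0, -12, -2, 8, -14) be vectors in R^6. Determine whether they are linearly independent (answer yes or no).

Form the matrix with these vectors as rows and row reduce.
R2 ← R2 − (13)·R1: [0, 52, -63, 16, 73, -58]
R3 ← R3 + (12)·R1: [0, -36, 48, -14, -52, 46]
R3 ← R3 + (9/13)·R2: [0, 0, 57/13, -38/13, -19/13, 76/13]
3 nonzero rows, so the 3 vectors span a space of dimension 3.
Since 3 = 3, the vectors are linearly independent.

yes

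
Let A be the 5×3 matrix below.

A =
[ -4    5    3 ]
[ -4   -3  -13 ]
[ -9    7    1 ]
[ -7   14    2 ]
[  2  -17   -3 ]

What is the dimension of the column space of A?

Row reduce to echelon form.
R2 ← R2 − R1: [0, -8, -16]
R3 ← R3 − (9/4)·R1: [0, -17/4, -23/4]
R4 ← R4 − (7/4)·R1: [0, 21/4, -13/4]
R5 ← R5 + (1/2)·R1: [0, -29/2, -3/2]
R3 ← R3 − (17/32)·R2: [0, 0, 11/4]
R4 ← R4 + (21/32)·R2: [0, 0, -55/4]
R5 ← R5 − (29/16)·R2: [0, 0, 55/2]
R4 ← R4 + (5)·R3: [0, 0, 0]
R5 ← R5 − (10)·R3: [0, 0, 0]
Echelon form has 3 nonzero rows, so rank(A) = 3.
The column space has dimension equal to the rank: 3.

3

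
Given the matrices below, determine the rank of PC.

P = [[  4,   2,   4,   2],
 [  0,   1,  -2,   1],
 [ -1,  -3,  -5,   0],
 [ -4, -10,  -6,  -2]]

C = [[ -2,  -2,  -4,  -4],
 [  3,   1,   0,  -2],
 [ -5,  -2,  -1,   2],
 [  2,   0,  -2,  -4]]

First compute PC:
[[-18, -14, -24, -20],
 [ 15,   5,   0, -10],
 [ 18,   9,   9,   0],
 [  4,  10,  26,  32]]
Now row reduce the product.
R2 ← R2 + (5/6)·R1: [0, -20/3, -20, -80/3]
R3 ← R3 + R1: [0, -5, -15, -20]
R4 ← R4 + (2/9)·R1: [0, 62/9, 62/3, 248/9]
R3 ← R3 − (3/4)·R2: [0, 0, 0, 0]
R4 ← R4 + (31/30)·R2: [0, 0, 0, 0]
2 nonzero rows, so rank(PC) = 2.

2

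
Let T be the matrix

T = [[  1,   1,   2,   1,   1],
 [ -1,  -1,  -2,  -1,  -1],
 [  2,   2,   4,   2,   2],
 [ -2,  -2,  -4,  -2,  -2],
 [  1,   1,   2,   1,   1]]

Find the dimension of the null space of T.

4

Row reduce to echelon form.
R2 ← R2 + R1: [0, 0, 0, 0, 0]
R3 ← R3 − (2)·R1: [0, 0, 0, 0, 0]
R4 ← R4 + (2)·R1: [0, 0, 0, 0, 0]
R5 ← R5 − R1: [0, 0, 0, 0, 0]
1 nonzero row, so rank(T) = 1.
T has 5 columns; by rank–nullity, nullity = 5 − 1 = 4.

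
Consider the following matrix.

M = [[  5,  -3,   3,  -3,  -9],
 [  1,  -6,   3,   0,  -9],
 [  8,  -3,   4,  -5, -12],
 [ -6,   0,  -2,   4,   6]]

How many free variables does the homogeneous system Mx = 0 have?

3

Row reduce to echelon form.
R2 ← R2 − (1/5)·R1: [0, -27/5, 12/5, 3/5, -36/5]
R3 ← R3 − (8/5)·R1: [0, 9/5, -4/5, -1/5, 12/5]
R4 ← R4 + (6/5)·R1: [0, -18/5, 8/5, 2/5, -24/5]
R3 ← R3 + (1/3)·R2: [0, 0, 0, 0, 0]
R4 ← R4 − (2/3)·R2: [0, 0, 0, 0, 0]
2 nonzero rows, so rank(M) = 2.
M has 5 columns; by rank–nullity, nullity = 5 − 2 = 3.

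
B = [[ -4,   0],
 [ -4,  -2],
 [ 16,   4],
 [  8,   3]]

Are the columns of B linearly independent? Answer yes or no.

yes

Row reduce B to echelon form.
R2 ← R2 − R1: [0, -2]
R3 ← R3 + (4)·R1: [0, 4]
R4 ← R4 + (2)·R1: [0, 3]
R3 ← R3 + (2)·R2: [0, 0]
R4 ← R4 + (3/2)·R2: [0, 0]
2 pivots among 2 columns.
Every column is a pivot column, so the columns are linearly independent.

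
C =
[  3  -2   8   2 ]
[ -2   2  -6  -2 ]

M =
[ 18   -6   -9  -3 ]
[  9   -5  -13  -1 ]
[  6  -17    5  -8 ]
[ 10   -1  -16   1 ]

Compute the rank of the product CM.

First compute CM:
[[104, -146,   7, -69],
 [-74, 106,  -6,  50]]
Now row reduce the product.
R2 ← R2 + (37/52)·R1: [0, 55/26, -53/52, 47/52]
2 nonzero rows, so rank(CM) = 2.

2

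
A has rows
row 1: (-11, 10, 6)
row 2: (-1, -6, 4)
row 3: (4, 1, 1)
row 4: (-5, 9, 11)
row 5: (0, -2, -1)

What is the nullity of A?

Row reduce to echelon form.
R2 ← R2 − (1/11)·R1: [0, -76/11, 38/11]
R3 ← R3 + (4/11)·R1: [0, 51/11, 35/11]
R4 ← R4 − (5/11)·R1: [0, 49/11, 91/11]
R3 ← R3 + (51/76)·R2: [0, 0, 11/2]
R4 ← R4 + (49/76)·R2: [0, 0, 21/2]
R5 ← R5 − (11/38)·R2: [0, 0, -2]
R4 ← R4 − (21/11)·R3: [0, 0, 0]
R5 ← R5 + (4/11)·R3: [0, 0, 0]
3 nonzero rows, so rank(A) = 3.
A has 3 columns; by rank–nullity, nullity = 3 − 3 = 0.

0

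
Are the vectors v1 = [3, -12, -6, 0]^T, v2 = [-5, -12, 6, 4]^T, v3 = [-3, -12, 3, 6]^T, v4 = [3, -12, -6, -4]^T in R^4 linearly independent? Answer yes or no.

no

Form the matrix with these vectors as rows and row reduce.
R2 ← R2 + (5/3)·R1: [0, -32, -4, 4]
R3 ← R3 + R1: [0, -24, -3, 6]
R4 ← R4 − R1: [0, 0, 0, -4]
R3 ← R3 − (3/4)·R2: [0, 0, 0, 3]
R4 ← R4 + (4/3)·R3: [0, 0, 0, 0]
3 nonzero rows, so the 4 vectors span a space of dimension 3.
Since 3 < 4, the vectors are linearly dependent.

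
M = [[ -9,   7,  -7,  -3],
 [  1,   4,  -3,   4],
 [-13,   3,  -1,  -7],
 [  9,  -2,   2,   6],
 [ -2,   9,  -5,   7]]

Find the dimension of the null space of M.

Row reduce to echelon form.
R2 ← R2 + (1/9)·R1: [0, 43/9, -34/9, 11/3]
R3 ← R3 − (13/9)·R1: [0, -64/9, 82/9, -8/3]
R4 ← R4 + R1: [0, 5, -5, 3]
R5 ← R5 − (2/9)·R1: [0, 67/9, -31/9, 23/3]
R3 ← R3 + (64/43)·R2: [0, 0, 150/43, 120/43]
R4 ← R4 − (45/43)·R2: [0, 0, -45/43, -36/43]
R5 ← R5 − (67/43)·R2: [0, 0, 105/43, 84/43]
R4 ← R4 + (3/10)·R3: [0, 0, 0, 0]
R5 ← R5 − (7/10)·R3: [0, 0, 0, 0]
3 nonzero rows, so rank(M) = 3.
M has 4 columns; by rank–nullity, nullity = 4 − 3 = 1.

1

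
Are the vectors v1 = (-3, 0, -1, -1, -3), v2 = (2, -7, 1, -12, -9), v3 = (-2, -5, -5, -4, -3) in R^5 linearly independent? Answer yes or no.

Form the matrix with these vectors as rows and row reduce.
R2 ← R2 + (2/3)·R1: [0, -7, 1/3, -38/3, -11]
R3 ← R3 − (2/3)·R1: [0, -5, -13/3, -10/3, -1]
R3 ← R3 − (5/7)·R2: [0, 0, -32/7, 40/7, 48/7]
3 nonzero rows, so the 3 vectors span a space of dimension 3.
Since 3 = 3, the vectors are linearly independent.

yes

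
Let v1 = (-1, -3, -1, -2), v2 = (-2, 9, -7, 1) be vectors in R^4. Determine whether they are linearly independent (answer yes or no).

Form the matrix with these vectors as rows and row reduce.
R2 ← R2 − (2)·R1: [0, 15, -5, 5]
2 nonzero rows, so the 2 vectors span a space of dimension 2.
Since 2 = 2, the vectors are linearly independent.

yes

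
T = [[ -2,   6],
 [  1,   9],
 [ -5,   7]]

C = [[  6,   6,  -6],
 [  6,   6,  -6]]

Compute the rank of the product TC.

1

First compute TC:
[[ 24,  24, -24],
 [ 60,  60, -60],
 [ 12,  12, -12]]
Now row reduce the product.
R2 ← R2 − (5/2)·R1: [0, 0, 0]
R3 ← R3 − (1/2)·R1: [0, 0, 0]
1 nonzero row, so rank(TC) = 1.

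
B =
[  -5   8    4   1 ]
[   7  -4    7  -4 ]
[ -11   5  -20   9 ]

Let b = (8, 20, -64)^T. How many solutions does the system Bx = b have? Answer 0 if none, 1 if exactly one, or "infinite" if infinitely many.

infinite

Row reduce the augmented matrix [B | b].
R2 ← R2 + (7/5)·R1: [0, 36/5, 63/5, -13/5, 156/5]
R3 ← R3 − (11/5)·R1: [0, -63/5, -144/5, 34/5, -408/5]
R3 ← R3 + (7/4)·R2: [0, 0, -27/4, 9/4, -27]
The echelon form has 3 nonzero rows, and every pivot lies in the first 4 columns, so rank(B) = rank([B|b]) = 3.
The system is consistent.
rank = 3 < 4 unknowns, so there are infinitely many solutions.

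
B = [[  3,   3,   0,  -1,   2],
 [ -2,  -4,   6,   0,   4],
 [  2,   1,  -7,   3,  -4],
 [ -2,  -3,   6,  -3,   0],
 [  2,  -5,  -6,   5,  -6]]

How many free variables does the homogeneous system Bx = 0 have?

Row reduce to echelon form.
R2 ← R2 + (2/3)·R1: [0, -2, 6, -2/3, 16/3]
R3 ← R3 − (2/3)·R1: [0, -1, -7, 11/3, -16/3]
R4 ← R4 + (2/3)·R1: [0, -1, 6, -11/3, 4/3]
R5 ← R5 − (2/3)·R1: [0, -7, -6, 17/3, -22/3]
R3 ← R3 − (1/2)·R2: [0, 0, -10, 4, -8]
R4 ← R4 − (1/2)·R2: [0, 0, 3, -10/3, -4/3]
R5 ← R5 − (7/2)·R2: [0, 0, -27, 8, -26]
R4 ← R4 + (3/10)·R3: [0, 0, 0, -32/15, -56/15]
R5 ← R5 − (27/10)·R3: [0, 0, 0, -14/5, -22/5]
R5 ← R5 − (21/16)·R4: [0, 0, 0, 0, 1/2]
5 nonzero rows, so rank(B) = 5.
B has 5 columns; by rank–nullity, nullity = 5 − 5 = 0.

0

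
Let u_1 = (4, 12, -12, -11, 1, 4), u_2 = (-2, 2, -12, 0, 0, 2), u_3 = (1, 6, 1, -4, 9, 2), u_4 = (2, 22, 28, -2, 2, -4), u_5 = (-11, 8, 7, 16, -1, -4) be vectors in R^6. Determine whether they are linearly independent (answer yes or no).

no

Form the matrix with these vectors as rows and row reduce.
R2 ← R2 + (1/2)·R1: [0, 8, -18, -11/2, 1/2, 4]
R3 ← R3 − (1/4)·R1: [0, 3, 4, -5/4, 35/4, 1]
R4 ← R4 − (1/2)·R1: [0, 16, 34, 7/2, 3/2, -6]
R5 ← R5 + (11/4)·R1: [0, 41, -26, -57/4, 7/4, 7]
R3 ← R3 − (3/8)·R2: [0, 0, 43/4, 13/16, 137/16, -1/2]
R4 ← R4 − (2)·R2: [0, 0, 70, 29/2, 1/2, -14]
R5 ← R5 − (41/8)·R2: [0, 0, 265/4, 223/16, -13/16, -27/2]
R4 ← R4 − (280/43)·R3: [0, 0, 0, 396/43, -2376/43, -462/43]
R5 ← R5 − (265/43)·R3: [0, 0, 0, 384/43, -2304/43, -448/43]
R5 ← R5 − (32/33)·R4: [0, 0, 0, 0, 0, 0]
4 nonzero rows, so the 5 vectors span a space of dimension 4.
Since 4 < 5, the vectors are linearly dependent.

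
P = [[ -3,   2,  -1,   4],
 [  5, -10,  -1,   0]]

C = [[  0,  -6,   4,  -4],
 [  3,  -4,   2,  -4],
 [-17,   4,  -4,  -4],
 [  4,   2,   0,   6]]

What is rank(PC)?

2

First compute PC:
[[ 39,  14,  -4,  32],
 [-13,   6,   4,  24]]
Now row reduce the product.
R2 ← R2 + (1/3)·R1: [0, 32/3, 8/3, 104/3]
2 nonzero rows, so rank(PC) = 2.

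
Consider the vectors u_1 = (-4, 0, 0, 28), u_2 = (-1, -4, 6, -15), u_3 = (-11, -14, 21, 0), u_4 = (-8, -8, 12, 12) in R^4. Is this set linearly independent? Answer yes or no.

no

Form the matrix with these vectors as rows and row reduce.
R2 ← R2 − (1/4)·R1: [0, -4, 6, -22]
R3 ← R3 − (11/4)·R1: [0, -14, 21, -77]
R4 ← R4 − (2)·R1: [0, -8, 12, -44]
R3 ← R3 − (7/2)·R2: [0, 0, 0, 0]
R4 ← R4 − (2)·R2: [0, 0, 0, 0]
2 nonzero rows, so the 4 vectors span a space of dimension 2.
Since 2 < 4, the vectors are linearly dependent.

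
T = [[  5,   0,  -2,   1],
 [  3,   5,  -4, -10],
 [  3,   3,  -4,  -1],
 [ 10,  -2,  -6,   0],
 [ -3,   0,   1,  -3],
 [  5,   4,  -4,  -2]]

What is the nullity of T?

0

Row reduce to echelon form.
R2 ← R2 − (3/5)·R1: [0, 5, -14/5, -53/5]
R3 ← R3 − (3/5)·R1: [0, 3, -14/5, -8/5]
R4 ← R4 − (2)·R1: [0, -2, -2, -2]
R5 ← R5 + (3/5)·R1: [0, 0, -1/5, -12/5]
R6 ← R6 − R1: [0, 4, -2, -3]
R3 ← R3 − (3/5)·R2: [0, 0, -28/25, 119/25]
R4 ← R4 + (2/5)·R2: [0, 0, -78/25, -156/25]
R6 ← R6 − (4/5)·R2: [0, 0, 6/25, 137/25]
R4 ← R4 − (39/14)·R3: [0, 0, 0, -39/2]
R5 ← R5 − (5/28)·R3: [0, 0, 0, -13/4]
R6 ← R6 + (3/14)·R3: [0, 0, 0, 13/2]
R5 ← R5 − (1/6)·R4: [0, 0, 0, 0]
R6 ← R6 + (1/3)·R4: [0, 0, 0, 0]
4 nonzero rows, so rank(T) = 4.
T has 4 columns; by rank–nullity, nullity = 4 − 4 = 0.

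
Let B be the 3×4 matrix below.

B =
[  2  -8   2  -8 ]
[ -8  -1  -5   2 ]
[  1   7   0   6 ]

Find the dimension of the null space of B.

Row reduce to echelon form.
R2 ← R2 + (4)·R1: [0, -33, 3, -30]
R3 ← R3 − (1/2)·R1: [0, 11, -1, 10]
R3 ← R3 + (1/3)·R2: [0, 0, 0, 0]
2 nonzero rows, so rank(B) = 2.
B has 4 columns; by rank–nullity, nullity = 4 − 2 = 2.

2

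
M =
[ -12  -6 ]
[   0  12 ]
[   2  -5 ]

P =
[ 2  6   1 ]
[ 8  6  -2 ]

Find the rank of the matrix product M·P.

2

First compute MP:
[[-72, -108,   0],
 [ 96,  72, -24],
 [-36, -18,  12]]
Now row reduce the product.
R2 ← R2 + (4/3)·R1: [0, -72, -24]
R3 ← R3 − (1/2)·R1: [0, 36, 12]
R3 ← R3 + (1/2)·R2: [0, 0, 0]
2 nonzero rows, so rank(MP) = 2.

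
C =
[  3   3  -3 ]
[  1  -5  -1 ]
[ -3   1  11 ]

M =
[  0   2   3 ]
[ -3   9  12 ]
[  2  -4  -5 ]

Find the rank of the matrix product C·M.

2

First compute CM:
[[-15,  45,  60],
 [ 13, -39, -52],
 [ 19, -41, -52]]
Now row reduce the product.
R2 ← R2 + (13/15)·R1: [0, 0, 0]
R3 ← R3 + (19/15)·R1: [0, 16, 24]
Swap R2 ↔ R3
2 nonzero rows, so rank(CM) = 2.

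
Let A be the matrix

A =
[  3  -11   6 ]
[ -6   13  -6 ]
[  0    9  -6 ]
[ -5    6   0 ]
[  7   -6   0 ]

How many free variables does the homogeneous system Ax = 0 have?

Row reduce to echelon form.
R2 ← R2 + (2)·R1: [0, -9, 6]
R4 ← R4 + (5/3)·R1: [0, -37/3, 10]
R5 ← R5 − (7/3)·R1: [0, 59/3, -14]
R3 ← R3 + R2: [0, 0, 0]
R4 ← R4 − (37/27)·R2: [0, 0, 16/9]
R5 ← R5 + (59/27)·R2: [0, 0, -8/9]
Swap R3 ↔ R4
R5 ← R5 + (1/2)·R3: [0, 0, 0]
3 nonzero rows, so rank(A) = 3.
A has 3 columns; by rank–nullity, nullity = 3 − 3 = 0.

0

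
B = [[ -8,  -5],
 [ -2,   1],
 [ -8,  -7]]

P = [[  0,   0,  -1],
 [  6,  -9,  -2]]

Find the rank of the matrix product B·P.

First compute BP:
[[-30,  45,  18],
 [  6,  -9,   0],
 [-42,  63,  22]]
Now row reduce the product.
R2 ← R2 + (1/5)·R1: [0, 0, 18/5]
R3 ← R3 − (7/5)·R1: [0, 0, -16/5]
R3 ← R3 + (8/9)·R2: [0, 0, 0]
2 nonzero rows, so rank(BP) = 2.

2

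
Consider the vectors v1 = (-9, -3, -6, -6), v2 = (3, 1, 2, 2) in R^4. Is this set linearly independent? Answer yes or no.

no

Form the matrix with these vectors as rows and row reduce.
R2 ← R2 + (1/3)·R1: [0, 0, 0, 0]
1 nonzero row, so the 2 vectors span a space of dimension 1.
Since 1 < 2, the vectors are linearly dependent.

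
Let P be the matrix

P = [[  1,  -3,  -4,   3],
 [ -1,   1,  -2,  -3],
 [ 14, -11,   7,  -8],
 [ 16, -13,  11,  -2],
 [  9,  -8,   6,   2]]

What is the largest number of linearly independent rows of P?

Row reduce to echelon form.
R2 ← R2 + R1: [0, -2, -6, 0]
R3 ← R3 − (14)·R1: [0, 31, 63, -50]
R4 ← R4 − (16)·R1: [0, 35, 75, -50]
R5 ← R5 − (9)·R1: [0, 19, 42, -25]
R3 ← R3 + (31/2)·R2: [0, 0, -30, -50]
R4 ← R4 + (35/2)·R2: [0, 0, -30, -50]
R5 ← R5 + (19/2)·R2: [0, 0, -15, -25]
R4 ← R4 − R3: [0, 0, 0, 0]
R5 ← R5 − (1/2)·R3: [0, 0, 0, 0]
Echelon form has 3 nonzero rows, so rank(P) = 3.
The rank gives the maximum number of linearly independent rows: 3.

3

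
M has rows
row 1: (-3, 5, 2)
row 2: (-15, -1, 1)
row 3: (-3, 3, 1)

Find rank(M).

Row reduce to echelon form.
R2 ← R2 − (5)·R1: [0, -26, -9]
R3 ← R3 − R1: [0, -2, -1]
R3 ← R3 − (1/13)·R2: [0, 0, -4/13]
Echelon form has 3 nonzero rows, so rank(M) = 3.

3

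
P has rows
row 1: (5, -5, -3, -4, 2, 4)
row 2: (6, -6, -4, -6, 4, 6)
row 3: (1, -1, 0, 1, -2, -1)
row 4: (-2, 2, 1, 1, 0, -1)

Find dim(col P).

Row reduce to echelon form.
R2 ← R2 − (6/5)·R1: [0, 0, -2/5, -6/5, 8/5, 6/5]
R3 ← R3 − (1/5)·R1: [0, 0, 3/5, 9/5, -12/5, -9/5]
R4 ← R4 + (2/5)·R1: [0, 0, -1/5, -3/5, 4/5, 3/5]
R3 ← R3 + (3/2)·R2: [0, 0, 0, 0, 0, 0]
R4 ← R4 − (1/2)·R2: [0, 0, 0, 0, 0, 0]
Echelon form has 2 nonzero rows, so rank(P) = 2.
The column space has dimension equal to the rank: 2.

2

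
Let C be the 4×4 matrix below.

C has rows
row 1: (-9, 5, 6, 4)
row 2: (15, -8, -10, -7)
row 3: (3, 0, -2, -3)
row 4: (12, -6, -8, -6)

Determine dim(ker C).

2

Row reduce to echelon form.
R2 ← R2 + (5/3)·R1: [0, 1/3, 0, -1/3]
R3 ← R3 + (1/3)·R1: [0, 5/3, 0, -5/3]
R4 ← R4 + (4/3)·R1: [0, 2/3, 0, -2/3]
R3 ← R3 − (5)·R2: [0, 0, 0, 0]
R4 ← R4 − (2)·R2: [0, 0, 0, 0]
2 nonzero rows, so rank(C) = 2.
C has 4 columns; by rank–nullity, nullity = 4 − 2 = 2.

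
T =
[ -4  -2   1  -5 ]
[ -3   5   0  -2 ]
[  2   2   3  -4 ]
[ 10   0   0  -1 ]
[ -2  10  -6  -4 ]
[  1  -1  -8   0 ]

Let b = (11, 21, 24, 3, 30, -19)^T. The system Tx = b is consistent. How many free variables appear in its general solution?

0

Row reduce the augmented matrix [T | b].
R2 ← R2 − (3/4)·R1: [0, 13/2, -3/4, 7/4, 51/4]
R3 ← R3 + (1/2)·R1: [0, 1, 7/2, -13/2, 59/2]
R4 ← R4 + (5/2)·R1: [0, -5, 5/2, -27/2, 61/2]
R5 ← R5 − (1/2)·R1: [0, 11, -13/2, -3/2, 49/2]
R6 ← R6 + (1/4)·R1: [0, -3/2, -31/4, -5/4, -65/4]
R3 ← R3 − (2/13)·R2: [0, 0, 47/13, -88/13, 358/13]
R4 ← R4 + (10/13)·R2: [0, 0, 25/13, -158/13, 524/13]
R5 ← R5 − (22/13)·R2: [0, 0, -68/13, -58/13, 38/13]
R6 ← R6 + (3/13)·R2: [0, 0, -103/13, -11/13, -173/13]
R4 ← R4 − (25/47)·R3: [0, 0, 0, -402/47, 1206/47]
R5 ← R5 + (68/47)·R3: [0, 0, 0, -670/47, 2010/47]
R6 ← R6 + (103/47)·R3: [0, 0, 0, -737/47, 2211/47]
R5 ← R5 − (5/3)·R4: [0, 0, 0, 0, 0]
R6 ← R6 − (11/6)·R4: [0, 0, 0, 0, 0]
The echelon form has 4 nonzero rows, and every pivot lies in the first 4 columns, so rank(T) = rank([T|b]) = 4.
The system is consistent.
Free variables = (unknowns) − (rank) = 4 − 4 = 0.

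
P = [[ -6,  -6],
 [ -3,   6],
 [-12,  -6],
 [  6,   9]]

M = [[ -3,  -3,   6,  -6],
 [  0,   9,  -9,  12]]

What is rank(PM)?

2

First compute PM:
[[ 18, -36,  18, -36],
 [  9,  63, -72,  90],
 [ 36, -18, -18,   0],
 [-18,  63, -45,  72]]
Now row reduce the product.
R2 ← R2 − (1/2)·R1: [0, 81, -81, 108]
R3 ← R3 − (2)·R1: [0, 54, -54, 72]
R4 ← R4 + R1: [0, 27, -27, 36]
R3 ← R3 − (2/3)·R2: [0, 0, 0, 0]
R4 ← R4 − (1/3)·R2: [0, 0, 0, 0]
2 nonzero rows, so rank(PM) = 2.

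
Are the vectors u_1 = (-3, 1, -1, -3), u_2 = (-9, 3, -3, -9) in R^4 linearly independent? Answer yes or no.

no

Form the matrix with these vectors as rows and row reduce.
R2 ← R2 − (3)·R1: [0, 0, 0, 0]
1 nonzero row, so the 2 vectors span a space of dimension 1.
Since 1 < 2, the vectors are linearly dependent.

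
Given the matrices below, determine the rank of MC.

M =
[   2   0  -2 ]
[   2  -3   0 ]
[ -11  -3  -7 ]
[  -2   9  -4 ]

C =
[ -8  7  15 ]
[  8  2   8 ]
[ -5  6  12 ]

First compute MC:
[[ -6,   2,   6],
 [-40,   8,   6],
 [ 99, -125, -273],
 [108, -20,  -6]]
Now row reduce the product.
R2 ← R2 − (20/3)·R1: [0, -16/3, -34]
R3 ← R3 + (33/2)·R1: [0, -92, -174]
R4 ← R4 + (18)·R1: [0, 16, 102]
R3 ← R3 − (69/4)·R2: [0, 0, 825/2]
R4 ← R4 + (3)·R2: [0, 0, 0]
3 nonzero rows, so rank(MC) = 3.

3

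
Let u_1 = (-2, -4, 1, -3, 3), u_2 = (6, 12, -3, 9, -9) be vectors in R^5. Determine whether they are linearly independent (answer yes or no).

no

Form the matrix with these vectors as rows and row reduce.
R2 ← R2 + (3)·R1: [0, 0, 0, 0, 0]
1 nonzero row, so the 2 vectors span a space of dimension 1.
Since 1 < 2, the vectors are linearly dependent.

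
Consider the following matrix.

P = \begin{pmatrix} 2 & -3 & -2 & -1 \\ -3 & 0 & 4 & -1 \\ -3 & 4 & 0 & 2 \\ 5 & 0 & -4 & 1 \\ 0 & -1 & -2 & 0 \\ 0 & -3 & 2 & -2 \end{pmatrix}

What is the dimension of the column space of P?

Row reduce to echelon form.
R2 ← R2 + (3/2)·R1: [0, -9/2, 1, -5/2]
R3 ← R3 + (3/2)·R1: [0, -1/2, -3, 1/2]
R4 ← R4 − (5/2)·R1: [0, 15/2, 1, 7/2]
R3 ← R3 − (1/9)·R2: [0, 0, -28/9, 7/9]
R4 ← R4 + (5/3)·R2: [0, 0, 8/3, -2/3]
R5 ← R5 − (2/9)·R2: [0, 0, -20/9, 5/9]
R6 ← R6 − (2/3)·R2: [0, 0, 4/3, -1/3]
R4 ← R4 + (6/7)·R3: [0, 0, 0, 0]
R5 ← R5 − (5/7)·R3: [0, 0, 0, 0]
R6 ← R6 + (3/7)·R3: [0, 0, 0, 0]
Echelon form has 3 nonzero rows, so rank(P) = 3.
The column space has dimension equal to the rank: 3.

3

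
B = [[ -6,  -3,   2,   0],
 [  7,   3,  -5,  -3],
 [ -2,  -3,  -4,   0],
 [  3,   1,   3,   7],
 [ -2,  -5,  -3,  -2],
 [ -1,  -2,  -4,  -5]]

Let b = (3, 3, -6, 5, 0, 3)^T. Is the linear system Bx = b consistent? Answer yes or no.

no

Row reduce the augmented matrix [B | b].
R2 ← R2 + (7/6)·R1: [0, -1/2, -8/3, -3, 13/2]
R3 ← R3 − (1/3)·R1: [0, -2, -14/3, 0, -7]
R4 ← R4 + (1/2)·R1: [0, -1/2, 4, 7, 13/2]
R5 ← R5 − (1/3)·R1: [0, -4, -11/3, -2, -1]
R6 ← R6 − (1/6)·R1: [0, -3/2, -13/3, -5, 5/2]
R3 ← R3 − (4)·R2: [0, 0, 6, 12, -33]
R4 ← R4 − R2: [0, 0, 20/3, 10, 0]
R5 ← R5 − (8)·R2: [0, 0, 53/3, 22, -53]
R6 ← R6 − (3)·R2: [0, 0, 11/3, 4, -17]
R4 ← R4 − (10/9)·R3: [0, 0, 0, -10/3, 110/3]
R5 ← R5 − (53/18)·R3: [0, 0, 0, -40/3, 265/6]
R6 ← R6 − (11/18)·R3: [0, 0, 0, -10/3, 19/6]
R5 ← R5 − (4)·R4: [0, 0, 0, 0, -205/2]
R6 ← R6 − R4: [0, 0, 0, 0, -67/2]
R6 ← R6 − (67/205)·R5: [0, 0, 0, 0, 0]
The echelon form has 5 nonzero rows; the last pivot sits in the augmented column, so rank(B) = 4 but rank([B|b]) = 5.
Since the ranks differ, the system is inconsistent.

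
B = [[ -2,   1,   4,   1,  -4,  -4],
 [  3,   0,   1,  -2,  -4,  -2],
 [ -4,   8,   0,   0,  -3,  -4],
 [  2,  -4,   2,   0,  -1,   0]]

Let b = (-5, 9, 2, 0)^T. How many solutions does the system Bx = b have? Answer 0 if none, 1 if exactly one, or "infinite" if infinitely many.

Row reduce the augmented matrix [B | b].
R2 ← R2 + (3/2)·R1: [0, 3/2, 7, -1/2, -10, -8, 3/2]
R3 ← R3 − (2)·R1: [0, 6, -8, -2, 5, 4, 12]
R4 ← R4 + R1: [0, -3, 6, 1, -5, -4, -5]
R3 ← R3 − (4)·R2: [0, 0, -36, 0, 45, 36, 6]
R4 ← R4 + (2)·R2: [0, 0, 20, 0, -25, -20, -2]
R4 ← R4 + (5/9)·R3: [0, 0, 0, 0, 0, 0, 4/3]
The echelon form has 4 nonzero rows; the last pivot sits in the augmented column, so rank(B) = 3 but rank([B|b]) = 4.
Since the ranks differ, the system is inconsistent.
It has no solutions.

0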